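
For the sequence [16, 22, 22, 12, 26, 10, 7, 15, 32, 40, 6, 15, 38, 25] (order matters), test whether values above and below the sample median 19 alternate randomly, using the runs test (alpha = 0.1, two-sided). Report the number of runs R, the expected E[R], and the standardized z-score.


Step 1: Compute median = 19; label A = above, B = below.
Labels in order: BAABABBBAABBAA  (n_A = 7, n_B = 7)
Step 2: Count runs R = 8.
Step 3: Under H0 (random ordering), E[R] = 2*n_A*n_B/(n_A+n_B) + 1 = 2*7*7/14 + 1 = 8.0000.
        Var[R] = 2*n_A*n_B*(2*n_A*n_B - n_A - n_B) / ((n_A+n_B)^2 * (n_A+n_B-1)) = 8232/2548 = 3.2308.
        SD[R] = 1.7974.
Step 4: R = E[R], so z = 0 with no continuity correction.
Step 5: Two-sided p-value via normal approximation = 2*(1 - Phi(|z|)) = 1.000000.
Step 6: alpha = 0.1. fail to reject H0.

R = 8, z = 0.0000, p = 1.000000, fail to reject H0.


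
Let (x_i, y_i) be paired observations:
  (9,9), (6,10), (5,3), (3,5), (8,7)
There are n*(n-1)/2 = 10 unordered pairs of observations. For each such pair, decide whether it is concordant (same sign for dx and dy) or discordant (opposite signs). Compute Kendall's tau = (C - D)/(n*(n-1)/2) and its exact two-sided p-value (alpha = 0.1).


Step 1: Enumerate the 10 unordered pairs (i,j) with i<j and classify each by sign(x_j-x_i) * sign(y_j-y_i).
  (1,2):dx=-3,dy=+1->D; (1,3):dx=-4,dy=-6->C; (1,4):dx=-6,dy=-4->C; (1,5):dx=-1,dy=-2->C
  (2,3):dx=-1,dy=-7->C; (2,4):dx=-3,dy=-5->C; (2,5):dx=+2,dy=-3->D; (3,4):dx=-2,dy=+2->D
  (3,5):dx=+3,dy=+4->C; (4,5):dx=+5,dy=+2->C
Step 2: C = 7, D = 3, total pairs = 10.
Step 3: tau = (C - D)/(n(n-1)/2) = (7 - 3)/10 = 0.400000.
Step 4: Exact two-sided p-value (enumerate n! = 120 permutations of y under H0): p = 0.483333.
Step 5: alpha = 0.1. fail to reject H0.

tau_b = 0.4000 (C=7, D=3), p = 0.483333, fail to reject H0.


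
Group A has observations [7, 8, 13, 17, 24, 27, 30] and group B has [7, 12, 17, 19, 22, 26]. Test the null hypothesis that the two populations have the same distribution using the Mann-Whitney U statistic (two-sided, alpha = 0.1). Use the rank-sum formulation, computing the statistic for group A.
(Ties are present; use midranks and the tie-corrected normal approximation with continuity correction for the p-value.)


Step 1: Combine and sort all 13 observations; assign midranks.
sorted (value, group): (7,X), (7,Y), (8,X), (12,Y), (13,X), (17,X), (17,Y), (19,Y), (22,Y), (24,X), (26,Y), (27,X), (30,X)
ranks: 7->1.5, 7->1.5, 8->3, 12->4, 13->5, 17->6.5, 17->6.5, 19->8, 22->9, 24->10, 26->11, 27->12, 30->13
Step 2: Rank sum for X: R1 = 1.5 + 3 + 5 + 6.5 + 10 + 12 + 13 = 51.
Step 3: U_X = R1 - n1(n1+1)/2 = 51 - 7*8/2 = 51 - 28 = 23.
       U_Y = n1*n2 - U_X = 42 - 23 = 19.
Step 4: Ties are present, so use the tie-corrected normal approximation (with continuity correction) for the p-value.
Step 5: p-value = 0.829863; compare to alpha = 0.1. fail to reject H0.

U_X = 23, p = 0.829863, fail to reject H0 at alpha = 0.1.


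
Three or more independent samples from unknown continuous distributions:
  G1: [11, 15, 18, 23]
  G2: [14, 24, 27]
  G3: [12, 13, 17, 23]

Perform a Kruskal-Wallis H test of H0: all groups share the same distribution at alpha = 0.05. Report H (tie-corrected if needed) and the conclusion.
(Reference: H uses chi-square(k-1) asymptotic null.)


Step 1: Combine all N = 11 observations and assign midranks.
sorted (value, group, rank): (11,G1,1), (12,G3,2), (13,G3,3), (14,G2,4), (15,G1,5), (17,G3,6), (18,G1,7), (23,G1,8.5), (23,G3,8.5), (24,G2,10), (27,G2,11)
Step 2: Sum ranks within each group.
R_1 = 21.5 (n_1 = 4)
R_2 = 25 (n_2 = 3)
R_3 = 19.5 (n_3 = 4)
Step 3: H = 12/(N(N+1)) * sum(R_i^2/n_i) - 3(N+1)
     = 12/(11*12) * (21.5^2/4 + 25^2/3 + 19.5^2/4) - 3*12
     = 0.090909 * 418.958 - 36
     = 2.087121.
Step 4: Ties present; correction factor C = 1 - 6/(11^3 - 11) = 0.995455. Corrected H = 2.087121 / 0.995455 = 2.096651.
Step 5: Under H0, H ~ chi^2(2); p-value = 0.350524.
Step 6: alpha = 0.05. fail to reject H0.

H = 2.0967, df = 2, p = 0.350524, fail to reject H0.


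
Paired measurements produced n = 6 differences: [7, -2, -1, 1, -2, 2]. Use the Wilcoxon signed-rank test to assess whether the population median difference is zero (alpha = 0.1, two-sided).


Step 1: Drop any zero differences (none here) and take |d_i|.
|d| = [7, 2, 1, 1, 2, 2]
Step 2: Midrank |d_i| (ties get averaged ranks).
ranks: |7|->6, |2|->4, |1|->1.5, |1|->1.5, |2|->4, |2|->4
Step 3: Attach original signs; sum ranks with positive sign and with negative sign.
W+ = 6 + 1.5 + 4 = 11.5
W- = 4 + 1.5 + 4 = 9.5
(Check: W+ + W- = 21 should equal n(n+1)/2 = 21.)
Step 4: Test statistic W = min(W+, W-) = 9.5.
Step 5: Ties in |d|, so use the tie-corrected normal approximation.
        E[W] = n(n+1)/4 = 6*7/4 = 10.5.
        Tie groups: |d|=1 (t=2), |d|=2 (t=3); sum(t^3 - t) = 30.
        Var[W] = n(n+1)(2n+1)/24 - sum(t^3-t)/48 = 546/24 - 30/48 = 22.125.
        z = (W - E[W]) / sqrt(Var[W]) = (9.5 - 10.5) / 4.7037 = -0.2126.
        Two-sided p = 2*Phi(z) = 0.831641.
Step 6: alpha = 0.1. fail to reject H0.

W+ = 11.5, W- = 9.5, W = min = 9.5, p = 0.831641, fail to reject H0.


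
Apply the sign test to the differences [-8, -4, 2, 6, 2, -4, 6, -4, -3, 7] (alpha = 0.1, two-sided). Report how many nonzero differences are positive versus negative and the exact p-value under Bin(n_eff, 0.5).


Step 1: Discard zero differences. Original n = 10; n_eff = number of nonzero differences = 10.
Nonzero differences (with sign): -8, -4, +2, +6, +2, -4, +6, -4, -3, +7
Step 2: Count signs: positive = 5, negative = 5.
Step 3: Under H0: P(positive) = 0.5, so the number of positives S ~ Bin(10, 0.5).
Step 4: Two-sided exact p-value = sum of Bin(10,0.5) probabilities at or below the observed probability = 1.000000.
Step 5: alpha = 0.1. fail to reject H0.

n_eff = 10, pos = 5, neg = 5, p = 1.000000, fail to reject H0.


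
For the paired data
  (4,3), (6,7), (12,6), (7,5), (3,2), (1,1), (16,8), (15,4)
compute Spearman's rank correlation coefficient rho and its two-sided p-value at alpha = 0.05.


Step 1: Rank x and y separately (midranks; no ties here).
rank(x): 4->3, 6->4, 12->6, 7->5, 3->2, 1->1, 16->8, 15->7
rank(y): 3->3, 7->7, 6->6, 5->5, 2->2, 1->1, 8->8, 4->4
Step 2: d_i = R_x(i) - R_y(i); compute d_i^2.
  (3-3)^2=0, (4-7)^2=9, (6-6)^2=0, (5-5)^2=0, (2-2)^2=0, (1-1)^2=0, (8-8)^2=0, (7-4)^2=9
sum(d^2) = 18.
Step 3: rho = 1 - 6*18 / (8*(8^2 - 1)) = 1 - 108/504 = 0.785714.
Step 4: Under H0, t = rho * sqrt((n-2)/(1-rho^2)) = 3.1113 ~ t(6).
Step 5: Two-sided p-value from the t-distribution with 6 df = 0.020815.
Step 6: alpha = 0.05. reject H0.

rho = 0.7857, p = 0.020815, reject H0 at alpha = 0.05.


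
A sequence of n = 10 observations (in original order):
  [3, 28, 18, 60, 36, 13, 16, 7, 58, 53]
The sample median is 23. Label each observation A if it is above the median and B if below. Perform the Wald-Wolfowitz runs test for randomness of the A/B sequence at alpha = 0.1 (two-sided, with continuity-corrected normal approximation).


Step 1: Compute median = 23; label A = above, B = below.
Labels in order: BABAABBBAA  (n_A = 5, n_B = 5)
Step 2: Count runs R = 6.
Step 3: Under H0 (random ordering), E[R] = 2*n_A*n_B/(n_A+n_B) + 1 = 2*5*5/10 + 1 = 6.0000.
        Var[R] = 2*n_A*n_B*(2*n_A*n_B - n_A - n_B) / ((n_A+n_B)^2 * (n_A+n_B-1)) = 2000/900 = 2.2222.
        SD[R] = 1.4907.
Step 4: R = E[R], so z = 0 with no continuity correction.
Step 5: Two-sided p-value via normal approximation = 2*(1 - Phi(|z|)) = 1.000000.
Step 6: alpha = 0.1. fail to reject H0.

R = 6, z = 0.0000, p = 1.000000, fail to reject H0.


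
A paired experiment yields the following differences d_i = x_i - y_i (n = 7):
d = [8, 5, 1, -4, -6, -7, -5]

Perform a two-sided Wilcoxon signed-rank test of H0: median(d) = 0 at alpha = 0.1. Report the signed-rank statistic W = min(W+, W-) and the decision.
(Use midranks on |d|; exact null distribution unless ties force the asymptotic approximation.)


Step 1: Drop any zero differences (none here) and take |d_i|.
|d| = [8, 5, 1, 4, 6, 7, 5]
Step 2: Midrank |d_i| (ties get averaged ranks).
ranks: |8|->7, |5|->3.5, |1|->1, |4|->2, |6|->5, |7|->6, |5|->3.5
Step 3: Attach original signs; sum ranks with positive sign and with negative sign.
W+ = 7 + 3.5 + 1 = 11.5
W- = 2 + 5 + 6 + 3.5 = 16.5
(Check: W+ + W- = 28 should equal n(n+1)/2 = 28.)
Step 4: Test statistic W = min(W+, W-) = 11.5.
Step 5: Ties in |d|, so use the tie-corrected normal approximation.
        E[W] = n(n+1)/4 = 7*8/4 = 14.
        Tie groups: |d|=5 (t=2); sum(t^3 - t) = 6.
        Var[W] = n(n+1)(2n+1)/24 - sum(t^3-t)/48 = 840/24 - 6/48 = 34.875.
        z = (W - E[W]) / sqrt(Var[W]) = (11.5 - 14) / 5.9055 = -0.4233.
        Two-sided p = 2*Phi(z) = 0.672052.
Step 6: alpha = 0.1. fail to reject H0.

W+ = 11.5, W- = 16.5, W = min = 11.5, p = 0.672052, fail to reject H0.


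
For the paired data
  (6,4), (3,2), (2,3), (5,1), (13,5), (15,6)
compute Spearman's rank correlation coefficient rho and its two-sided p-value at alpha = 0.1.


Step 1: Rank x and y separately (midranks; no ties here).
rank(x): 6->4, 3->2, 2->1, 5->3, 13->5, 15->6
rank(y): 4->4, 2->2, 3->3, 1->1, 5->5, 6->6
Step 2: d_i = R_x(i) - R_y(i); compute d_i^2.
  (4-4)^2=0, (2-2)^2=0, (1-3)^2=4, (3-1)^2=4, (5-5)^2=0, (6-6)^2=0
sum(d^2) = 8.
Step 3: rho = 1 - 6*8 / (6*(6^2 - 1)) = 1 - 48/210 = 0.771429.
Step 4: Under H0, t = rho * sqrt((n-2)/(1-rho^2)) = 2.4247 ~ t(4).
Step 5: Two-sided p-value from the t-distribution with 4 df = 0.072397.
Step 6: alpha = 0.1. reject H0.

rho = 0.7714, p = 0.072397, reject H0 at alpha = 0.1.


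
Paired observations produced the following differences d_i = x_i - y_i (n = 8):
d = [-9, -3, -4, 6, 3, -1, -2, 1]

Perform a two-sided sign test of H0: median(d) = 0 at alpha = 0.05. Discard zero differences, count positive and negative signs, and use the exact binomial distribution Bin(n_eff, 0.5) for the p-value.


Step 1: Discard zero differences. Original n = 8; n_eff = number of nonzero differences = 8.
Nonzero differences (with sign): -9, -3, -4, +6, +3, -1, -2, +1
Step 2: Count signs: positive = 3, negative = 5.
Step 3: Under H0: P(positive) = 0.5, so the number of positives S ~ Bin(8, 0.5).
Step 4: Two-sided exact p-value = sum of Bin(8,0.5) probabilities at or below the observed probability = 0.726562.
Step 5: alpha = 0.05. fail to reject H0.

n_eff = 8, pos = 3, neg = 5, p = 0.726562, fail to reject H0.


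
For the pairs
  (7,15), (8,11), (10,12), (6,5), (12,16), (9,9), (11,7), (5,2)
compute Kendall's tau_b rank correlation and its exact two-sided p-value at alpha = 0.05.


Step 1: Enumerate the 28 unordered pairs (i,j) with i<j and classify each by sign(x_j-x_i) * sign(y_j-y_i).
  (1,2):dx=+1,dy=-4->D; (1,3):dx=+3,dy=-3->D; (1,4):dx=-1,dy=-10->C; (1,5):dx=+5,dy=+1->C
  (1,6):dx=+2,dy=-6->D; (1,7):dx=+4,dy=-8->D; (1,8):dx=-2,dy=-13->C; (2,3):dx=+2,dy=+1->C
  (2,4):dx=-2,dy=-6->C; (2,5):dx=+4,dy=+5->C; (2,6):dx=+1,dy=-2->D; (2,7):dx=+3,dy=-4->D
  (2,8):dx=-3,dy=-9->C; (3,4):dx=-4,dy=-7->C; (3,5):dx=+2,dy=+4->C; (3,6):dx=-1,dy=-3->C
  (3,7):dx=+1,dy=-5->D; (3,8):dx=-5,dy=-10->C; (4,5):dx=+6,dy=+11->C; (4,6):dx=+3,dy=+4->C
  (4,7):dx=+5,dy=+2->C; (4,8):dx=-1,dy=-3->C; (5,6):dx=-3,dy=-7->C; (5,7):dx=-1,dy=-9->C
  (5,8):dx=-7,dy=-14->C; (6,7):dx=+2,dy=-2->D; (6,8):dx=-4,dy=-7->C; (7,8):dx=-6,dy=-5->C
Step 2: C = 20, D = 8, total pairs = 28.
Step 3: tau = (C - D)/(n(n-1)/2) = (20 - 8)/28 = 0.428571.
Step 4: Exact two-sided p-value (enumerate n! = 40320 permutations of y under H0): p = 0.178869.
Step 5: alpha = 0.05. fail to reject H0.

tau_b = 0.4286 (C=20, D=8), p = 0.178869, fail to reject H0.


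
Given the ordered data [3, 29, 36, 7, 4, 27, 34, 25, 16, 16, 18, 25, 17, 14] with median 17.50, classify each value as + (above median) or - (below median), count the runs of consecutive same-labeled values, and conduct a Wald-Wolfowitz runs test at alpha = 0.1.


Step 1: Compute median = 17.50; label A = above, B = below.
Labels in order: BAABBAAABBAABB  (n_A = 7, n_B = 7)
Step 2: Count runs R = 7.
Step 3: Under H0 (random ordering), E[R] = 2*n_A*n_B/(n_A+n_B) + 1 = 2*7*7/14 + 1 = 8.0000.
        Var[R] = 2*n_A*n_B*(2*n_A*n_B - n_A - n_B) / ((n_A+n_B)^2 * (n_A+n_B-1)) = 8232/2548 = 3.2308.
        SD[R] = 1.7974.
Step 4: Continuity-corrected z = (R + 0.5 - E[R]) / SD[R] = (7 + 0.5 - 8.0000) / 1.7974 = -0.2782.
Step 5: Two-sided p-value via normal approximation = 2*(1 - Phi(|z|)) = 0.780879.
Step 6: alpha = 0.1. fail to reject H0.

R = 7, z = -0.2782, p = 0.780879, fail to reject H0.


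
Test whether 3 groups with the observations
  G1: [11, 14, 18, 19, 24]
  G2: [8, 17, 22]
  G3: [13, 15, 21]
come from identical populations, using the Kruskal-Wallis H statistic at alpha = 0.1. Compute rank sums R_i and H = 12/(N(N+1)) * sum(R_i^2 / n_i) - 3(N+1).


Step 1: Combine all N = 11 observations and assign midranks.
sorted (value, group, rank): (8,G2,1), (11,G1,2), (13,G3,3), (14,G1,4), (15,G3,5), (17,G2,6), (18,G1,7), (19,G1,8), (21,G3,9), (22,G2,10), (24,G1,11)
Step 2: Sum ranks within each group.
R_1 = 32 (n_1 = 5)
R_2 = 17 (n_2 = 3)
R_3 = 17 (n_3 = 3)
Step 3: H = 12/(N(N+1)) * sum(R_i^2/n_i) - 3(N+1)
     = 12/(11*12) * (32^2/5 + 17^2/3 + 17^2/3) - 3*12
     = 0.090909 * 397.467 - 36
     = 0.133333.
Step 4: No ties, so H is used without correction.
Step 5: Under H0, H ~ chi^2(2); p-value = 0.935507.
Step 6: alpha = 0.1. fail to reject H0.

H = 0.1333, df = 2, p = 0.935507, fail to reject H0.


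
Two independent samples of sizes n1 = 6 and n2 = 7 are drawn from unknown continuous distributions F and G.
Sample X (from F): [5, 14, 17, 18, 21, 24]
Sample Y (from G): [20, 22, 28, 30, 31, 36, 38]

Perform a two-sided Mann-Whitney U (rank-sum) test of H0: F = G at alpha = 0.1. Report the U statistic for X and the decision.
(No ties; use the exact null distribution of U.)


Step 1: Combine and sort all 13 observations; assign midranks.
sorted (value, group): (5,X), (14,X), (17,X), (18,X), (20,Y), (21,X), (22,Y), (24,X), (28,Y), (30,Y), (31,Y), (36,Y), (38,Y)
ranks: 5->1, 14->2, 17->3, 18->4, 20->5, 21->6, 22->7, 24->8, 28->9, 30->10, 31->11, 36->12, 38->13
Step 2: Rank sum for X: R1 = 1 + 2 + 3 + 4 + 6 + 8 = 24.
Step 3: U_X = R1 - n1(n1+1)/2 = 24 - 6*7/2 = 24 - 21 = 3.
       U_Y = n1*n2 - U_X = 42 - 3 = 39.
Step 4: No ties, so the exact null distribution of U (based on enumerating the C(13,6) = 1716 equally likely rank assignments) gives the two-sided p-value.
Step 5: p-value = 0.008159; compare to alpha = 0.1. reject H0.

U_X = 3, p = 0.008159, reject H0 at alpha = 0.1.


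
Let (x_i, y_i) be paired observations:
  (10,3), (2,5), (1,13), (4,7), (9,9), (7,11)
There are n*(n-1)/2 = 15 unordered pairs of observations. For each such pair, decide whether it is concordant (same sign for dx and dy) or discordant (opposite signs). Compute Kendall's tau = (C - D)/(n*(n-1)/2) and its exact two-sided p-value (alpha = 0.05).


Step 1: Enumerate the 15 unordered pairs (i,j) with i<j and classify each by sign(x_j-x_i) * sign(y_j-y_i).
  (1,2):dx=-8,dy=+2->D; (1,3):dx=-9,dy=+10->D; (1,4):dx=-6,dy=+4->D; (1,5):dx=-1,dy=+6->D
  (1,6):dx=-3,dy=+8->D; (2,3):dx=-1,dy=+8->D; (2,4):dx=+2,dy=+2->C; (2,5):dx=+7,dy=+4->C
  (2,6):dx=+5,dy=+6->C; (3,4):dx=+3,dy=-6->D; (3,5):dx=+8,dy=-4->D; (3,6):dx=+6,dy=-2->D
  (4,5):dx=+5,dy=+2->C; (4,6):dx=+3,dy=+4->C; (5,6):dx=-2,dy=+2->D
Step 2: C = 5, D = 10, total pairs = 15.
Step 3: tau = (C - D)/(n(n-1)/2) = (5 - 10)/15 = -0.333333.
Step 4: Exact two-sided p-value (enumerate n! = 720 permutations of y under H0): p = 0.469444.
Step 5: alpha = 0.05. fail to reject H0.

tau_b = -0.3333 (C=5, D=10), p = 0.469444, fail to reject H0.


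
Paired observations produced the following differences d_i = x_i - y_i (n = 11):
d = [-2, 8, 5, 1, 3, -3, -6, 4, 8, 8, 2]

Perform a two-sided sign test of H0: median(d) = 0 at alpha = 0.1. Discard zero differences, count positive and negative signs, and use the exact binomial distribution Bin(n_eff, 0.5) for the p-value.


Step 1: Discard zero differences. Original n = 11; n_eff = number of nonzero differences = 11.
Nonzero differences (with sign): -2, +8, +5, +1, +3, -3, -6, +4, +8, +8, +2
Step 2: Count signs: positive = 8, negative = 3.
Step 3: Under H0: P(positive) = 0.5, so the number of positives S ~ Bin(11, 0.5).
Step 4: Two-sided exact p-value = sum of Bin(11,0.5) probabilities at or below the observed probability = 0.226562.
Step 5: alpha = 0.1. fail to reject H0.

n_eff = 11, pos = 8, neg = 3, p = 0.226562, fail to reject H0.


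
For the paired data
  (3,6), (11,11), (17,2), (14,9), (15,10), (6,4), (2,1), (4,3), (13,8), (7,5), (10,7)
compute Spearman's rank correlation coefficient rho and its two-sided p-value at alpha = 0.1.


Step 1: Rank x and y separately (midranks; no ties here).
rank(x): 3->2, 11->7, 17->11, 14->9, 15->10, 6->4, 2->1, 4->3, 13->8, 7->5, 10->6
rank(y): 6->6, 11->11, 2->2, 9->9, 10->10, 4->4, 1->1, 3->3, 8->8, 5->5, 7->7
Step 2: d_i = R_x(i) - R_y(i); compute d_i^2.
  (2-6)^2=16, (7-11)^2=16, (11-2)^2=81, (9-9)^2=0, (10-10)^2=0, (4-4)^2=0, (1-1)^2=0, (3-3)^2=0, (8-8)^2=0, (5-5)^2=0, (6-7)^2=1
sum(d^2) = 114.
Step 3: rho = 1 - 6*114 / (11*(11^2 - 1)) = 1 - 684/1320 = 0.481818.
Step 4: Under H0, t = rho * sqrt((n-2)/(1-rho^2)) = 1.6496 ~ t(9).
Step 5: Two-sided p-value from the t-distribution with 9 df = 0.133434.
Step 6: alpha = 0.1. fail to reject H0.

rho = 0.4818, p = 0.133434, fail to reject H0 at alpha = 0.1.


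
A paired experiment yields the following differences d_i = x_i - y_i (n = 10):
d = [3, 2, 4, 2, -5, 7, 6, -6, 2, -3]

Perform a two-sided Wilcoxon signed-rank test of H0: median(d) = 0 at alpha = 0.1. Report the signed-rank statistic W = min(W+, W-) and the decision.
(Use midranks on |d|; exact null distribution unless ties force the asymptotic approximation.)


Step 1: Drop any zero differences (none here) and take |d_i|.
|d| = [3, 2, 4, 2, 5, 7, 6, 6, 2, 3]
Step 2: Midrank |d_i| (ties get averaged ranks).
ranks: |3|->4.5, |2|->2, |4|->6, |2|->2, |5|->7, |7|->10, |6|->8.5, |6|->8.5, |2|->2, |3|->4.5
Step 3: Attach original signs; sum ranks with positive sign and with negative sign.
W+ = 4.5 + 2 + 6 + 2 + 10 + 8.5 + 2 = 35
W- = 7 + 8.5 + 4.5 = 20
(Check: W+ + W- = 55 should equal n(n+1)/2 = 55.)
Step 4: Test statistic W = min(W+, W-) = 20.
Step 5: Ties in |d|, so use the tie-corrected normal approximation.
        E[W] = n(n+1)/4 = 10*11/4 = 27.5.
        Tie groups: |d|=2 (t=3), |d|=3 (t=2), |d|=6 (t=2); sum(t^3 - t) = 36.
        Var[W] = n(n+1)(2n+1)/24 - sum(t^3-t)/48 = 2310/24 - 36/48 = 95.5.
        z = (W - E[W]) / sqrt(Var[W]) = (20 - 27.5) / 9.7724 = -0.7675.
        Two-sided p = 2*Phi(z) = 0.442804.
Step 6: alpha = 0.1. fail to reject H0.

W+ = 35, W- = 20, W = min = 20, p = 0.442804, fail to reject H0.


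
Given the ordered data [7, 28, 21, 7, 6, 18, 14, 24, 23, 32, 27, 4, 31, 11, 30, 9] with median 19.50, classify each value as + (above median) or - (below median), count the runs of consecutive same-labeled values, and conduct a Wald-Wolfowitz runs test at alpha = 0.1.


Step 1: Compute median = 19.50; label A = above, B = below.
Labels in order: BAABBBBAAAABABAB  (n_A = 8, n_B = 8)
Step 2: Count runs R = 9.
Step 3: Under H0 (random ordering), E[R] = 2*n_A*n_B/(n_A+n_B) + 1 = 2*8*8/16 + 1 = 9.0000.
        Var[R] = 2*n_A*n_B*(2*n_A*n_B - n_A - n_B) / ((n_A+n_B)^2 * (n_A+n_B-1)) = 14336/3840 = 3.7333.
        SD[R] = 1.9322.
Step 4: R = E[R], so z = 0 with no continuity correction.
Step 5: Two-sided p-value via normal approximation = 2*(1 - Phi(|z|)) = 1.000000.
Step 6: alpha = 0.1. fail to reject H0.

R = 9, z = 0.0000, p = 1.000000, fail to reject H0.


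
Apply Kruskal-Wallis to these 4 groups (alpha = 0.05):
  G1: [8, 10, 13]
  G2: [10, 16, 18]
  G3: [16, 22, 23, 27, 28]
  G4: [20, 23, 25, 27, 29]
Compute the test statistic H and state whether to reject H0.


Step 1: Combine all N = 16 observations and assign midranks.
sorted (value, group, rank): (8,G1,1), (10,G1,2.5), (10,G2,2.5), (13,G1,4), (16,G2,5.5), (16,G3,5.5), (18,G2,7), (20,G4,8), (22,G3,9), (23,G3,10.5), (23,G4,10.5), (25,G4,12), (27,G3,13.5), (27,G4,13.5), (28,G3,15), (29,G4,16)
Step 2: Sum ranks within each group.
R_1 = 7.5 (n_1 = 3)
R_2 = 15 (n_2 = 3)
R_3 = 53.5 (n_3 = 5)
R_4 = 60 (n_4 = 5)
Step 3: H = 12/(N(N+1)) * sum(R_i^2/n_i) - 3(N+1)
     = 12/(16*17) * (7.5^2/3 + 15^2/3 + 53.5^2/5 + 60^2/5) - 3*17
     = 0.044118 * 1386.2 - 51
     = 10.155882.
Step 4: Ties present; correction factor C = 1 - 24/(16^3 - 16) = 0.994118. Corrected H = 10.155882 / 0.994118 = 10.215976.
Step 5: Under H0, H ~ chi^2(3); p-value = 0.016817.
Step 6: alpha = 0.05. reject H0.

H = 10.2160, df = 3, p = 0.016817, reject H0.


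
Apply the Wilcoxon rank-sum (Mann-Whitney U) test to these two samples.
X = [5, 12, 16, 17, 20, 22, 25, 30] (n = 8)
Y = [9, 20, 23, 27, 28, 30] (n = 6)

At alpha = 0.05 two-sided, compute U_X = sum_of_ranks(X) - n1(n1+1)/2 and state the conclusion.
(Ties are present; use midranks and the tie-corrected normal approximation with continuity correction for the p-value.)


Step 1: Combine and sort all 14 observations; assign midranks.
sorted (value, group): (5,X), (9,Y), (12,X), (16,X), (17,X), (20,X), (20,Y), (22,X), (23,Y), (25,X), (27,Y), (28,Y), (30,X), (30,Y)
ranks: 5->1, 9->2, 12->3, 16->4, 17->5, 20->6.5, 20->6.5, 22->8, 23->9, 25->10, 27->11, 28->12, 30->13.5, 30->13.5
Step 2: Rank sum for X: R1 = 1 + 3 + 4 + 5 + 6.5 + 8 + 10 + 13.5 = 51.
Step 3: U_X = R1 - n1(n1+1)/2 = 51 - 8*9/2 = 51 - 36 = 15.
       U_Y = n1*n2 - U_X = 48 - 15 = 33.
Step 4: Ties are present, so use the tie-corrected normal approximation (with continuity correction) for the p-value.
Step 5: p-value = 0.271435; compare to alpha = 0.05. fail to reject H0.

U_X = 15, p = 0.271435, fail to reject H0 at alpha = 0.05.


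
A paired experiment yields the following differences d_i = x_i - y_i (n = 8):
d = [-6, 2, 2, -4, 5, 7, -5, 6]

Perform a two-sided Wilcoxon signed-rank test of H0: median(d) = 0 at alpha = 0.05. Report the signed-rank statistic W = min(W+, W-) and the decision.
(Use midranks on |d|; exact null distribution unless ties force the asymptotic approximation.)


Step 1: Drop any zero differences (none here) and take |d_i|.
|d| = [6, 2, 2, 4, 5, 7, 5, 6]
Step 2: Midrank |d_i| (ties get averaged ranks).
ranks: |6|->6.5, |2|->1.5, |2|->1.5, |4|->3, |5|->4.5, |7|->8, |5|->4.5, |6|->6.5
Step 3: Attach original signs; sum ranks with positive sign and with negative sign.
W+ = 1.5 + 1.5 + 4.5 + 8 + 6.5 = 22
W- = 6.5 + 3 + 4.5 = 14
(Check: W+ + W- = 36 should equal n(n+1)/2 = 36.)
Step 4: Test statistic W = min(W+, W-) = 14.
Step 5: Ties in |d|, so use the tie-corrected normal approximation.
        E[W] = n(n+1)/4 = 8*9/4 = 18.
        Tie groups: |d|=2 (t=2), |d|=5 (t=2), |d|=6 (t=2); sum(t^3 - t) = 18.
        Var[W] = n(n+1)(2n+1)/24 - sum(t^3-t)/48 = 1224/24 - 18/48 = 50.625.
        z = (W - E[W]) / sqrt(Var[W]) = (14 - 18) / 7.1151 = -0.5622.
        Two-sided p = 2*Phi(z) = 0.573992.
Step 6: alpha = 0.05. fail to reject H0.

W+ = 22, W- = 14, W = min = 14, p = 0.573992, fail to reject H0.


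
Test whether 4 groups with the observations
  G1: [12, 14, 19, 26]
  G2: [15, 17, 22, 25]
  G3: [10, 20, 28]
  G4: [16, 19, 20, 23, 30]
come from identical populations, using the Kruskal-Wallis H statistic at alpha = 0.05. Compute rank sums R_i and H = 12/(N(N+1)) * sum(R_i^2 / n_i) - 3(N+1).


Step 1: Combine all N = 16 observations and assign midranks.
sorted (value, group, rank): (10,G3,1), (12,G1,2), (14,G1,3), (15,G2,4), (16,G4,5), (17,G2,6), (19,G1,7.5), (19,G4,7.5), (20,G3,9.5), (20,G4,9.5), (22,G2,11), (23,G4,12), (25,G2,13), (26,G1,14), (28,G3,15), (30,G4,16)
Step 2: Sum ranks within each group.
R_1 = 26.5 (n_1 = 4)
R_2 = 34 (n_2 = 4)
R_3 = 25.5 (n_3 = 3)
R_4 = 50 (n_4 = 5)
Step 3: H = 12/(N(N+1)) * sum(R_i^2/n_i) - 3(N+1)
     = 12/(16*17) * (26.5^2/4 + 34^2/4 + 25.5^2/3 + 50^2/5) - 3*17
     = 0.044118 * 1181.31 - 51
     = 1.116728.
Step 4: Ties present; correction factor C = 1 - 12/(16^3 - 16) = 0.997059. Corrected H = 1.116728 / 0.997059 = 1.120022.
Step 5: Under H0, H ~ chi^2(3); p-value = 0.772243.
Step 6: alpha = 0.05. fail to reject H0.

H = 1.1200, df = 3, p = 0.772243, fail to reject H0.


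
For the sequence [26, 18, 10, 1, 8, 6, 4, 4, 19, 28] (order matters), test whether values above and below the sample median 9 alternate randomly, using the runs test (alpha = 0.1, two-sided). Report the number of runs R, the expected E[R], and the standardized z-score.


Step 1: Compute median = 9; label A = above, B = below.
Labels in order: AAABBBBBAA  (n_A = 5, n_B = 5)
Step 2: Count runs R = 3.
Step 3: Under H0 (random ordering), E[R] = 2*n_A*n_B/(n_A+n_B) + 1 = 2*5*5/10 + 1 = 6.0000.
        Var[R] = 2*n_A*n_B*(2*n_A*n_B - n_A - n_B) / ((n_A+n_B)^2 * (n_A+n_B-1)) = 2000/900 = 2.2222.
        SD[R] = 1.4907.
Step 4: Continuity-corrected z = (R + 0.5 - E[R]) / SD[R] = (3 + 0.5 - 6.0000) / 1.4907 = -1.6771.
Step 5: Two-sided p-value via normal approximation = 2*(1 - Phi(|z|)) = 0.093533.
Step 6: alpha = 0.1. reject H0.

R = 3, z = -1.6771, p = 0.093533, reject H0.


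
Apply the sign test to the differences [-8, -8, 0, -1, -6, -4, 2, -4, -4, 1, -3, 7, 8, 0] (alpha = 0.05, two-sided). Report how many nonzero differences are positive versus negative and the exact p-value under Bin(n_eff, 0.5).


Step 1: Discard zero differences. Original n = 14; n_eff = number of nonzero differences = 12.
Nonzero differences (with sign): -8, -8, -1, -6, -4, +2, -4, -4, +1, -3, +7, +8
Step 2: Count signs: positive = 4, negative = 8.
Step 3: Under H0: P(positive) = 0.5, so the number of positives S ~ Bin(12, 0.5).
Step 4: Two-sided exact p-value = sum of Bin(12,0.5) probabilities at or below the observed probability = 0.387695.
Step 5: alpha = 0.05. fail to reject H0.

n_eff = 12, pos = 4, neg = 8, p = 0.387695, fail to reject H0.


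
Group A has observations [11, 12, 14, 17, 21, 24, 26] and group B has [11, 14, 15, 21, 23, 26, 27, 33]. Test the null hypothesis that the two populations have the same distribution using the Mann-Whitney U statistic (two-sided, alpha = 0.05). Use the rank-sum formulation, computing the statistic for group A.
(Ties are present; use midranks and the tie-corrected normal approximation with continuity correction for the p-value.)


Step 1: Combine and sort all 15 observations; assign midranks.
sorted (value, group): (11,X), (11,Y), (12,X), (14,X), (14,Y), (15,Y), (17,X), (21,X), (21,Y), (23,Y), (24,X), (26,X), (26,Y), (27,Y), (33,Y)
ranks: 11->1.5, 11->1.5, 12->3, 14->4.5, 14->4.5, 15->6, 17->7, 21->8.5, 21->8.5, 23->10, 24->11, 26->12.5, 26->12.5, 27->14, 33->15
Step 2: Rank sum for X: R1 = 1.5 + 3 + 4.5 + 7 + 8.5 + 11 + 12.5 = 48.
Step 3: U_X = R1 - n1(n1+1)/2 = 48 - 7*8/2 = 48 - 28 = 20.
       U_Y = n1*n2 - U_X = 56 - 20 = 36.
Step 4: Ties are present, so use the tie-corrected normal approximation (with continuity correction) for the p-value.
Step 5: p-value = 0.383714; compare to alpha = 0.05. fail to reject H0.

U_X = 20, p = 0.383714, fail to reject H0 at alpha = 0.05.


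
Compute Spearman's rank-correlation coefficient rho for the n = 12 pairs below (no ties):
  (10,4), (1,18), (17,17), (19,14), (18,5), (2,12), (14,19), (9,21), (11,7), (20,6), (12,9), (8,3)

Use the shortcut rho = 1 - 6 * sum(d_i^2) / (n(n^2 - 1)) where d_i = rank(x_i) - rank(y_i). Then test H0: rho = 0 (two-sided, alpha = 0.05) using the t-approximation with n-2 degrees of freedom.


Step 1: Rank x and y separately (midranks; no ties here).
rank(x): 10->5, 1->1, 17->9, 19->11, 18->10, 2->2, 14->8, 9->4, 11->6, 20->12, 12->7, 8->3
rank(y): 4->2, 18->10, 17->9, 14->8, 5->3, 12->7, 19->11, 21->12, 7->5, 6->4, 9->6, 3->1
Step 2: d_i = R_x(i) - R_y(i); compute d_i^2.
  (5-2)^2=9, (1-10)^2=81, (9-9)^2=0, (11-8)^2=9, (10-3)^2=49, (2-7)^2=25, (8-11)^2=9, (4-12)^2=64, (6-5)^2=1, (12-4)^2=64, (7-6)^2=1, (3-1)^2=4
sum(d^2) = 316.
Step 3: rho = 1 - 6*316 / (12*(12^2 - 1)) = 1 - 1896/1716 = -0.104895.
Step 4: Under H0, t = rho * sqrt((n-2)/(1-rho^2)) = -0.3335 ~ t(10).
Step 5: Two-sided p-value from the t-distribution with 10 df = 0.745609.
Step 6: alpha = 0.05. fail to reject H0.

rho = -0.1049, p = 0.745609, fail to reject H0 at alpha = 0.05.


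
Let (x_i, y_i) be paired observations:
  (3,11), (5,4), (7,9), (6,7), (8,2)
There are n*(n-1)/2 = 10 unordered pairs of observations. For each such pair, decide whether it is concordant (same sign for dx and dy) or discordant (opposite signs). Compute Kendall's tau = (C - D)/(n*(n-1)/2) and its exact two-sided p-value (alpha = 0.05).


Step 1: Enumerate the 10 unordered pairs (i,j) with i<j and classify each by sign(x_j-x_i) * sign(y_j-y_i).
  (1,2):dx=+2,dy=-7->D; (1,3):dx=+4,dy=-2->D; (1,4):dx=+3,dy=-4->D; (1,5):dx=+5,dy=-9->D
  (2,3):dx=+2,dy=+5->C; (2,4):dx=+1,dy=+3->C; (2,5):dx=+3,dy=-2->D; (3,4):dx=-1,dy=-2->C
  (3,5):dx=+1,dy=-7->D; (4,5):dx=+2,dy=-5->D
Step 2: C = 3, D = 7, total pairs = 10.
Step 3: tau = (C - D)/(n(n-1)/2) = (3 - 7)/10 = -0.400000.
Step 4: Exact two-sided p-value (enumerate n! = 120 permutations of y under H0): p = 0.483333.
Step 5: alpha = 0.05. fail to reject H0.

tau_b = -0.4000 (C=3, D=7), p = 0.483333, fail to reject H0.


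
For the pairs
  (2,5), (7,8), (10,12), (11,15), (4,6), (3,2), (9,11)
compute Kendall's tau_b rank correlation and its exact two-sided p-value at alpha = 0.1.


Step 1: Enumerate the 21 unordered pairs (i,j) with i<j and classify each by sign(x_j-x_i) * sign(y_j-y_i).
  (1,2):dx=+5,dy=+3->C; (1,3):dx=+8,dy=+7->C; (1,4):dx=+9,dy=+10->C; (1,5):dx=+2,dy=+1->C
  (1,6):dx=+1,dy=-3->D; (1,7):dx=+7,dy=+6->C; (2,3):dx=+3,dy=+4->C; (2,4):dx=+4,dy=+7->C
  (2,5):dx=-3,dy=-2->C; (2,6):dx=-4,dy=-6->C; (2,7):dx=+2,dy=+3->C; (3,4):dx=+1,dy=+3->C
  (3,5):dx=-6,dy=-6->C; (3,6):dx=-7,dy=-10->C; (3,7):dx=-1,dy=-1->C; (4,5):dx=-7,dy=-9->C
  (4,6):dx=-8,dy=-13->C; (4,7):dx=-2,dy=-4->C; (5,6):dx=-1,dy=-4->C; (5,7):dx=+5,dy=+5->C
  (6,7):dx=+6,dy=+9->C
Step 2: C = 20, D = 1, total pairs = 21.
Step 3: tau = (C - D)/(n(n-1)/2) = (20 - 1)/21 = 0.904762.
Step 4: Exact two-sided p-value (enumerate n! = 5040 permutations of y under H0): p = 0.002778.
Step 5: alpha = 0.1. reject H0.

tau_b = 0.9048 (C=20, D=1), p = 0.002778, reject H0.


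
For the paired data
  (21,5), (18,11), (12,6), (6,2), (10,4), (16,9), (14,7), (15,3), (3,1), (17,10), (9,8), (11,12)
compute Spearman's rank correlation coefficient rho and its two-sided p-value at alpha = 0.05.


Step 1: Rank x and y separately (midranks; no ties here).
rank(x): 21->12, 18->11, 12->6, 6->2, 10->4, 16->9, 14->7, 15->8, 3->1, 17->10, 9->3, 11->5
rank(y): 5->5, 11->11, 6->6, 2->2, 4->4, 9->9, 7->7, 3->3, 1->1, 10->10, 8->8, 12->12
Step 2: d_i = R_x(i) - R_y(i); compute d_i^2.
  (12-5)^2=49, (11-11)^2=0, (6-6)^2=0, (2-2)^2=0, (4-4)^2=0, (9-9)^2=0, (7-7)^2=0, (8-3)^2=25, (1-1)^2=0, (10-10)^2=0, (3-8)^2=25, (5-12)^2=49
sum(d^2) = 148.
Step 3: rho = 1 - 6*148 / (12*(12^2 - 1)) = 1 - 888/1716 = 0.482517.
Step 4: Under H0, t = rho * sqrt((n-2)/(1-rho^2)) = 1.7421 ~ t(10).
Step 5: Two-sided p-value from the t-distribution with 10 df = 0.112109.
Step 6: alpha = 0.05. fail to reject H0.

rho = 0.4825, p = 0.112109, fail to reject H0 at alpha = 0.05.


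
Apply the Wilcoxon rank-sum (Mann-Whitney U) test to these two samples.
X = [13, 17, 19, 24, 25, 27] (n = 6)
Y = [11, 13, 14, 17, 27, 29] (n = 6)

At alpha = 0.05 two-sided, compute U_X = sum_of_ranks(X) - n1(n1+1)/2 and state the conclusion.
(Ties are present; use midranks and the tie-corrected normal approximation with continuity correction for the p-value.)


Step 1: Combine and sort all 12 observations; assign midranks.
sorted (value, group): (11,Y), (13,X), (13,Y), (14,Y), (17,X), (17,Y), (19,X), (24,X), (25,X), (27,X), (27,Y), (29,Y)
ranks: 11->1, 13->2.5, 13->2.5, 14->4, 17->5.5, 17->5.5, 19->7, 24->8, 25->9, 27->10.5, 27->10.5, 29->12
Step 2: Rank sum for X: R1 = 2.5 + 5.5 + 7 + 8 + 9 + 10.5 = 42.5.
Step 3: U_X = R1 - n1(n1+1)/2 = 42.5 - 6*7/2 = 42.5 - 21 = 21.5.
       U_Y = n1*n2 - U_X = 36 - 21.5 = 14.5.
Step 4: Ties are present, so use the tie-corrected normal approximation (with continuity correction) for the p-value.
Step 5: p-value = 0.629150; compare to alpha = 0.05. fail to reject H0.

U_X = 21.5, p = 0.629150, fail to reject H0 at alpha = 0.05.


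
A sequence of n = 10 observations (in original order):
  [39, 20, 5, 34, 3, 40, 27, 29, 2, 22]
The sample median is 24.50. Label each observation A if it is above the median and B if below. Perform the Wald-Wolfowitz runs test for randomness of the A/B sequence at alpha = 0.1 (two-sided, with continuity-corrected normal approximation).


Step 1: Compute median = 24.50; label A = above, B = below.
Labels in order: ABBABAAABB  (n_A = 5, n_B = 5)
Step 2: Count runs R = 6.
Step 3: Under H0 (random ordering), E[R] = 2*n_A*n_B/(n_A+n_B) + 1 = 2*5*5/10 + 1 = 6.0000.
        Var[R] = 2*n_A*n_B*(2*n_A*n_B - n_A - n_B) / ((n_A+n_B)^2 * (n_A+n_B-1)) = 2000/900 = 2.2222.
        SD[R] = 1.4907.
Step 4: R = E[R], so z = 0 with no continuity correction.
Step 5: Two-sided p-value via normal approximation = 2*(1 - Phi(|z|)) = 1.000000.
Step 6: alpha = 0.1. fail to reject H0.

R = 6, z = 0.0000, p = 1.000000, fail to reject H0.


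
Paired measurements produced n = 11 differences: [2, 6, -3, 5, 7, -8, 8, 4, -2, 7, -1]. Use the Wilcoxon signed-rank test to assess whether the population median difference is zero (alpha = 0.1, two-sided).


Step 1: Drop any zero differences (none here) and take |d_i|.
|d| = [2, 6, 3, 5, 7, 8, 8, 4, 2, 7, 1]
Step 2: Midrank |d_i| (ties get averaged ranks).
ranks: |2|->2.5, |6|->7, |3|->4, |5|->6, |7|->8.5, |8|->10.5, |8|->10.5, |4|->5, |2|->2.5, |7|->8.5, |1|->1
Step 3: Attach original signs; sum ranks with positive sign and with negative sign.
W+ = 2.5 + 7 + 6 + 8.5 + 10.5 + 5 + 8.5 = 48
W- = 4 + 10.5 + 2.5 + 1 = 18
(Check: W+ + W- = 66 should equal n(n+1)/2 = 66.)
Step 4: Test statistic W = min(W+, W-) = 18.
Step 5: Ties in |d|, so use the tie-corrected normal approximation.
        E[W] = n(n+1)/4 = 11*12/4 = 33.
        Tie groups: |d|=2 (t=2), |d|=7 (t=2), |d|=8 (t=2); sum(t^3 - t) = 18.
        Var[W] = n(n+1)(2n+1)/24 - sum(t^3-t)/48 = 3036/24 - 18/48 = 126.125.
        z = (W - E[W]) / sqrt(Var[W]) = (18 - 33) / 11.2305 = -1.3356.
        Two-sided p = 2*Phi(z) = 0.181666.
Step 6: alpha = 0.1. fail to reject H0.

W+ = 48, W- = 18, W = min = 18, p = 0.181666, fail to reject H0.


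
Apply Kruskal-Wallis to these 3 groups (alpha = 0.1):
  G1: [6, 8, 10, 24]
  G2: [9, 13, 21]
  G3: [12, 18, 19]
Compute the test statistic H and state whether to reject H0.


Step 1: Combine all N = 10 observations and assign midranks.
sorted (value, group, rank): (6,G1,1), (8,G1,2), (9,G2,3), (10,G1,4), (12,G3,5), (13,G2,6), (18,G3,7), (19,G3,8), (21,G2,9), (24,G1,10)
Step 2: Sum ranks within each group.
R_1 = 17 (n_1 = 4)
R_2 = 18 (n_2 = 3)
R_3 = 20 (n_3 = 3)
Step 3: H = 12/(N(N+1)) * sum(R_i^2/n_i) - 3(N+1)
     = 12/(10*11) * (17^2/4 + 18^2/3 + 20^2/3) - 3*11
     = 0.109091 * 313.583 - 33
     = 1.209091.
Step 4: No ties, so H is used without correction.
Step 5: Under H0, H ~ chi^2(2); p-value = 0.546323.
Step 6: alpha = 0.1. fail to reject H0.

H = 1.2091, df = 2, p = 0.546323, fail to reject H0.


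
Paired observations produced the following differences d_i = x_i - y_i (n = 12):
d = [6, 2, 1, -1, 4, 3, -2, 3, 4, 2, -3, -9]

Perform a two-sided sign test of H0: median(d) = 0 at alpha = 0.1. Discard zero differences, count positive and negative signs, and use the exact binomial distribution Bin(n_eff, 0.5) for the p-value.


Step 1: Discard zero differences. Original n = 12; n_eff = number of nonzero differences = 12.
Nonzero differences (with sign): +6, +2, +1, -1, +4, +3, -2, +3, +4, +2, -3, -9
Step 2: Count signs: positive = 8, negative = 4.
Step 3: Under H0: P(positive) = 0.5, so the number of positives S ~ Bin(12, 0.5).
Step 4: Two-sided exact p-value = sum of Bin(12,0.5) probabilities at or below the observed probability = 0.387695.
Step 5: alpha = 0.1. fail to reject H0.

n_eff = 12, pos = 8, neg = 4, p = 0.387695, fail to reject H0.


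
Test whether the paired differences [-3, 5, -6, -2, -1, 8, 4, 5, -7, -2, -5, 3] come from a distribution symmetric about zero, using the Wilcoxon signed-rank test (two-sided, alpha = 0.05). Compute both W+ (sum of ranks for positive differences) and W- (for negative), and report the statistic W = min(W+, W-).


Step 1: Drop any zero differences (none here) and take |d_i|.
|d| = [3, 5, 6, 2, 1, 8, 4, 5, 7, 2, 5, 3]
Step 2: Midrank |d_i| (ties get averaged ranks).
ranks: |3|->4.5, |5|->8, |6|->10, |2|->2.5, |1|->1, |8|->12, |4|->6, |5|->8, |7|->11, |2|->2.5, |5|->8, |3|->4.5
Step 3: Attach original signs; sum ranks with positive sign and with negative sign.
W+ = 8 + 12 + 6 + 8 + 4.5 = 38.5
W- = 4.5 + 10 + 2.5 + 1 + 11 + 2.5 + 8 = 39.5
(Check: W+ + W- = 78 should equal n(n+1)/2 = 78.)
Step 4: Test statistic W = min(W+, W-) = 38.5.
Step 5: Ties in |d|, so use the tie-corrected normal approximation.
        E[W] = n(n+1)/4 = 12*13/4 = 39.
        Tie groups: |d|=2 (t=2), |d|=3 (t=2), |d|=5 (t=3); sum(t^3 - t) = 36.
        Var[W] = n(n+1)(2n+1)/24 - sum(t^3-t)/48 = 3900/24 - 36/48 = 161.75.
        z = (W - E[W]) / sqrt(Var[W]) = (38.5 - 39) / 12.7181 = -0.0393.
        Two-sided p = 2*Phi(z) = 0.968640.
Step 6: alpha = 0.05. fail to reject H0.

W+ = 38.5, W- = 39.5, W = min = 38.5, p = 0.968640, fail to reject H0.


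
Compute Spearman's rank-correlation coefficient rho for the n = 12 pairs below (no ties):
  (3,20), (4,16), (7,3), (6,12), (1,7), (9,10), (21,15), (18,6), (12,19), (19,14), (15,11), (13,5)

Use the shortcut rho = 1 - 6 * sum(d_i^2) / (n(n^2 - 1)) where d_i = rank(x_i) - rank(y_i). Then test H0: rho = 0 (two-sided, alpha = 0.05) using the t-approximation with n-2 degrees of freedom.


Step 1: Rank x and y separately (midranks; no ties here).
rank(x): 3->2, 4->3, 7->5, 6->4, 1->1, 9->6, 21->12, 18->10, 12->7, 19->11, 15->9, 13->8
rank(y): 20->12, 16->10, 3->1, 12->7, 7->4, 10->5, 15->9, 6->3, 19->11, 14->8, 11->6, 5->2
Step 2: d_i = R_x(i) - R_y(i); compute d_i^2.
  (2-12)^2=100, (3-10)^2=49, (5-1)^2=16, (4-7)^2=9, (1-4)^2=9, (6-5)^2=1, (12-9)^2=9, (10-3)^2=49, (7-11)^2=16, (11-8)^2=9, (9-6)^2=9, (8-2)^2=36
sum(d^2) = 312.
Step 3: rho = 1 - 6*312 / (12*(12^2 - 1)) = 1 - 1872/1716 = -0.090909.
Step 4: Under H0, t = rho * sqrt((n-2)/(1-rho^2)) = -0.2887 ~ t(10).
Step 5: Two-sided p-value from the t-distribution with 10 df = 0.778725.
Step 6: alpha = 0.05. fail to reject H0.

rho = -0.0909, p = 0.778725, fail to reject H0 at alpha = 0.05.


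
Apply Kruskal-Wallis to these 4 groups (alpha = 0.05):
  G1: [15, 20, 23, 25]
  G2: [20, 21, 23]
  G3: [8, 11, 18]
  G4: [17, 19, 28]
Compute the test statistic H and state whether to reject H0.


Step 1: Combine all N = 13 observations and assign midranks.
sorted (value, group, rank): (8,G3,1), (11,G3,2), (15,G1,3), (17,G4,4), (18,G3,5), (19,G4,6), (20,G1,7.5), (20,G2,7.5), (21,G2,9), (23,G1,10.5), (23,G2,10.5), (25,G1,12), (28,G4,13)
Step 2: Sum ranks within each group.
R_1 = 33 (n_1 = 4)
R_2 = 27 (n_2 = 3)
R_3 = 8 (n_3 = 3)
R_4 = 23 (n_4 = 3)
Step 3: H = 12/(N(N+1)) * sum(R_i^2/n_i) - 3(N+1)
     = 12/(13*14) * (33^2/4 + 27^2/3 + 8^2/3 + 23^2/3) - 3*14
     = 0.065934 * 712.917 - 42
     = 5.005495.
Step 4: Ties present; correction factor C = 1 - 12/(13^3 - 13) = 0.994505. Corrected H = 5.005495 / 0.994505 = 5.033149.
Step 5: Under H0, H ~ chi^2(3); p-value = 0.169386.
Step 6: alpha = 0.05. fail to reject H0.

H = 5.0331, df = 3, p = 0.169386, fail to reject H0.


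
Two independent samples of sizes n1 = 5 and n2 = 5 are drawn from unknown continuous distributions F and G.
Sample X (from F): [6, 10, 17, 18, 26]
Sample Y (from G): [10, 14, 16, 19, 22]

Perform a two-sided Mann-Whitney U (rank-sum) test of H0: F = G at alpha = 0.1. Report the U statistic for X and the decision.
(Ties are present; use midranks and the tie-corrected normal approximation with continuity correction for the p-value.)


Step 1: Combine and sort all 10 observations; assign midranks.
sorted (value, group): (6,X), (10,X), (10,Y), (14,Y), (16,Y), (17,X), (18,X), (19,Y), (22,Y), (26,X)
ranks: 6->1, 10->2.5, 10->2.5, 14->4, 16->5, 17->6, 18->7, 19->8, 22->9, 26->10
Step 2: Rank sum for X: R1 = 1 + 2.5 + 6 + 7 + 10 = 26.5.
Step 3: U_X = R1 - n1(n1+1)/2 = 26.5 - 5*6/2 = 26.5 - 15 = 11.5.
       U_Y = n1*n2 - U_X = 25 - 11.5 = 13.5.
Step 4: Ties are present, so use the tie-corrected normal approximation (with continuity correction) for the p-value.
Step 5: p-value = 0.916563; compare to alpha = 0.1. fail to reject H0.

U_X = 11.5, p = 0.916563, fail to reject H0 at alpha = 0.1.
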